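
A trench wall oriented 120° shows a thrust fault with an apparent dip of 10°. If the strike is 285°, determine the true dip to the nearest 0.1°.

β = acute angle between strike 285° and section 120° = 15°.
tan(true dip) = tan 10° / sin 15° = 0.6813
δ = arctan(0.6813) = 34.27°

34.3°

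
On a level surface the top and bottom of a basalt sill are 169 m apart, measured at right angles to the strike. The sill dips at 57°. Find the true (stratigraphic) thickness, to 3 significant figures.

142 m

True thickness t = w · sin(dip) = 169 × sin 57°
t = 169 × 0.8387 = 141.735 m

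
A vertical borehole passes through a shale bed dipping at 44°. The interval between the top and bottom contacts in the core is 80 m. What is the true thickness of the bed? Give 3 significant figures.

True thickness t = h · cos(dip) = 80 × cos 44°
t = 80 × 0.7193 = 57.547 m

57.5 m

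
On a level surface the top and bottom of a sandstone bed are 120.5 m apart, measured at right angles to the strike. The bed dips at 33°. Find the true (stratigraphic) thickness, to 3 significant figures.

65.6 m

True thickness t = w · sin(dip) = 120.5 × sin 33°
t = 120.5 × 0.5446 = 65.629 m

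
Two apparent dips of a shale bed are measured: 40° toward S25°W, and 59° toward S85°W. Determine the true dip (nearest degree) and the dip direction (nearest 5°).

true dip 59°, dip direction 265°

The two traces are lines in the plane: v₁ = (sin 205°·cos 40°, cos 205°·cos 40°, −sin 40°), v₂ = (sin 265°·cos 59°, cos 265°·cos 59°, −sin 59°).
Cross product v₁ × v₂ gives the pole to the plane: n ∝ (-0.566, -0.052, 0.342).
Dip δ = arctan(|n_h|/n_z) = arctan(0.569/0.342) = 59.0°.
Dip direction = atan2(-0.566, -0.052) = 265° (azimuth of n's horizontal projection).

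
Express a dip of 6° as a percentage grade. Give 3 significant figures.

10.5%

grade % = 100 × tan 6° = 100 × 0.1051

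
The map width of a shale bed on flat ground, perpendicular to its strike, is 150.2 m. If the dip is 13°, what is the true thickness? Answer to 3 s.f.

33.8 m

True thickness t = w · sin(dip) = 150.2 × sin 13°
t = 150.2 × 0.2250 = 33.788 m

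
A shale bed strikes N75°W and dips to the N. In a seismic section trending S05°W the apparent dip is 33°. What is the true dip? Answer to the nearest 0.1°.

β = acute angle between strike N75°W and section S05°W = 80°.
tan(true dip) = tan 33° / sin 80° = 0.6594
true dip = arctan 0.6594 = 33.40°

33.4°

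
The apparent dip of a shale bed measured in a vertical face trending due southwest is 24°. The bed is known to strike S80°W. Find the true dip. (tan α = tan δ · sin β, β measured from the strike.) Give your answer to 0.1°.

β = acute angle between strike S80°W and section due southwest = 35°.
tan(true dip) = tan 24° / sin 35° = 0.7762
δ = arctan(0.7762) = 37.82°

37.8°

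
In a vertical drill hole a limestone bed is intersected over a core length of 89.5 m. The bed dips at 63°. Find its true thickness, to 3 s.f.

40.6 m

True thickness t = h · cos(dip) = 89.5 × cos 63°
t = 89.5 × 0.4540 = 40.632 m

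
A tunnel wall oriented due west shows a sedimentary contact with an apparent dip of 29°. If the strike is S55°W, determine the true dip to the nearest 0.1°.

The section is 35° from the strike.
tan(true dip) = tan 29° / sin 35° = 0.9664
true dip = arctan 0.9664 = 44.02°

44.0°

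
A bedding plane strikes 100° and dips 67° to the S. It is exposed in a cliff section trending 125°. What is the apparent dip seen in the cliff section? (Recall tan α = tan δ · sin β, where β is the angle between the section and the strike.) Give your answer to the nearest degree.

45°

The section lies 25° from the strike.
tan α = tan 67° × sin 25° = 2.3559 × 0.4226 = 0.9956
α = arctan(0.9956) = 44.87°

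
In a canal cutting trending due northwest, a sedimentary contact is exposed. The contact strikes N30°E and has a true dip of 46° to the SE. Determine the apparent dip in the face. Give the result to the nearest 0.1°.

The strike is N30°E and the section trends due northwest; the acute angle between them is β = 75°.
tan α = tan 46° × sin 75° = 1.0355 × 0.9659 = 1.0002
α = arctan(1.0002) = 45.01°

45.0°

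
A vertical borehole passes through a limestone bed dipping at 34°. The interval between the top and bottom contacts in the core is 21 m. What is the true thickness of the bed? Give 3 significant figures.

True thickness t = h · cos(dip) = 21 × cos 34°
t = 21 × 0.8290 = 17.410 m

17.4 m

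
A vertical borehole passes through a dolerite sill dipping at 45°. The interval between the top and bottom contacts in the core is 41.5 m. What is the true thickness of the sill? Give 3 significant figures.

True thickness t = h · cos(dip) = 41.5 × cos 45°
t = 41.5 × 0.7071 = 29.345 m

29.3 m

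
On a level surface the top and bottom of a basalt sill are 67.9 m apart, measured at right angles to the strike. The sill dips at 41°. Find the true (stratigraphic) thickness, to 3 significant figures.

44.5 m

True thickness t = w · sin(dip) = 67.9 × sin 41°
t = 67.9 × 0.6561 = 44.546 m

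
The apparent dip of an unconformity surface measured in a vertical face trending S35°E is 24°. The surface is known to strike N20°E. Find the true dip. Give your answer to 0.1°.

28.5°

The section is 55° from the strike.
tan(true dip) = tan 24° / sin 55° = 0.5435
true dip = arctan 0.5435 = 28.53°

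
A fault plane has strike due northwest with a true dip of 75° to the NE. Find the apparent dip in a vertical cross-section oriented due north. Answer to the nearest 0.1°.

The section lies 45° from the strike.
tan α = tan 75° × sin 45° = 3.7321 × 0.7071 = 2.6390
apparent dip = arctan 2.6390 = 69.25°

69.2°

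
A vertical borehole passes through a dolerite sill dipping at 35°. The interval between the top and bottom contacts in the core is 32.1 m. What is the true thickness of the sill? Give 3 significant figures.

True thickness t = h · cos(dip) = 32.1 × cos 35°
t = 32.1 × 0.8192 = 26.295 m

26.3 m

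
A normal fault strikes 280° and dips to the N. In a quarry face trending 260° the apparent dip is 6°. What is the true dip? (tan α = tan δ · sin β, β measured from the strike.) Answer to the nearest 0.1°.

17.1°

The section is 20° from the strike.
tan δ = tan α / sin β = tan 6° / sin 20° = 0.1051 / 0.3420 = 0.3073
true dip = arctan 0.3073 = 17.08°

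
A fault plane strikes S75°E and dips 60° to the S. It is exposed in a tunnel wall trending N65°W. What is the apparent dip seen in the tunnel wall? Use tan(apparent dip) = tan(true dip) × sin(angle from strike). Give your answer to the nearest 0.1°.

16.7°

Angle between strike (S75°E) and section (N65°W): β = 10°.
tan α = tan 60° × sin 10° = 1.7321 × 0.1736 = 0.3008
α = arctan(0.3008) = 16.74°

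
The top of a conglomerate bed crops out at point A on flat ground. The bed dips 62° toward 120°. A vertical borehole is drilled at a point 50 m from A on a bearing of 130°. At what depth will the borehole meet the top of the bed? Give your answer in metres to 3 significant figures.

The hole lies 10° from the dip direction, so the down-dip offset is 50 × cos 10° = 49.24 m.
Depth = down-dip offset × tan(dip) = 49.24 × tan 62° = 49.24 × 1.8807
Depth = 92.61 m

92.6 m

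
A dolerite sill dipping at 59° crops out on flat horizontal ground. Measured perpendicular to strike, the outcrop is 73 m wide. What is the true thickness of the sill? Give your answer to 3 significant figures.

True thickness t = w · sin(dip) = 73 × sin 59°
t = 73 × 0.8572 = 62.573 m

62.6 m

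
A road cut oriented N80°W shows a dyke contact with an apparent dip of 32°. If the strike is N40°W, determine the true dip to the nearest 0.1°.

The section is 40° from the strike.
tan δ = tan α / sin β = tan 32° / sin 40° = 0.6249 / 0.6428 = 0.9721
δ = arctan(0.9721) = 44.19°

44.2°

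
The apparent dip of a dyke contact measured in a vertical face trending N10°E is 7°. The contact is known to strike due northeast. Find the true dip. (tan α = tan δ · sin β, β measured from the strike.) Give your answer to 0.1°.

The section is 35° from the strike.
tan δ = tan α / sin β = tan 7° / sin 35° = 0.1228 / 0.5736 = 0.2141
true dip = arctan 0.2141 = 12.08°

12.1°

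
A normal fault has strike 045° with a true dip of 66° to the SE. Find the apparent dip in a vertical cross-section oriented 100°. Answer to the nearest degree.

Angle between strike (045°) and section (100°): β = 55°.
tan(apparent dip) = tan 66° · sin 55° = 1.8398
apparent dip = arctan 1.8398 = 61.47°

61°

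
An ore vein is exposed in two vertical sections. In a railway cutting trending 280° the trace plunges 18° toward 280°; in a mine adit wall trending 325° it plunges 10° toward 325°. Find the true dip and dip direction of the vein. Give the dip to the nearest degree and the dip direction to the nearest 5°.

true dip 18°, dip direction 265°

Each apparent-dip line lies in the plane. As unit vectors (x east, y north, z up), v₁ plunges 18°→280° and v₂ plunges 10°→325°.
n = v₁ × v₂ = (-0.221, -0.012, 0.662) (taken with n_z > 0).
Dip δ = arctan(|n_h|/n_z) = arctan(0.221/0.662) = 18.4°.
Dip direction = azimuth of (n_x, n_y) = atan2(-0.221, -0.012) = 267°.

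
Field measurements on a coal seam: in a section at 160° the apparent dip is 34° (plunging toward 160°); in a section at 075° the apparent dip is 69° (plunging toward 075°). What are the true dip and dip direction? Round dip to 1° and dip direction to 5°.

Represent each trace as a vector plunging at its apparent dip toward its trend (east-north-up frame): v₁ = (0.284, -0.779, -0.559), v₂ = (0.346, 0.093, -0.934).
Cross product v₁ × v₂ gives the pole to the plane: n ∝ (0.779, 0.071, 0.296).
tan δ = √(n_x²+n_y²)/n_z = 0.782/0.296, so δ = 69.3°.
Dip direction = atan2(0.779, 0.071) = 85° (azimuth of n's horizontal projection).

true dip 69°, dip direction 085°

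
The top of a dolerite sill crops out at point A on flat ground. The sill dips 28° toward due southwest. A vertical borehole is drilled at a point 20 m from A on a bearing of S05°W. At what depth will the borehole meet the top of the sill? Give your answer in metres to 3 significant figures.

8.15 m

The hole lies 40° from the dip direction, so the down-dip offset is 20 × cos 40° = 15.32 m.
Depth = down-dip offset × tan(dip) = 15.32 × tan 28° = 15.32 × 0.5317
Depth = 8.15 m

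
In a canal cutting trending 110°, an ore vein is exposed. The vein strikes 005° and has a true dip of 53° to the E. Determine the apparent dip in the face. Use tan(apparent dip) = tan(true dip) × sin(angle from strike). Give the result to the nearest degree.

Angle between strike (005°) and section (110°): β = 75°.
tan α = tan 53° × sin 75° = 1.3270 × 0.9659 = 1.2818
apparent dip = arctan 1.2818 = 52.04°

52°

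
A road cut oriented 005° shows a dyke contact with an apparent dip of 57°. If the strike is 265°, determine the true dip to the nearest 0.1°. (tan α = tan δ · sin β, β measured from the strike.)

The section is 80° from the strike.
tan(true dip) = tan 57° / sin 80° = 1.5636
δ = arctan(1.5636) = 57.40°

57.4°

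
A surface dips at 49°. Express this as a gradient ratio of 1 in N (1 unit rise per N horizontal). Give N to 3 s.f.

1 : N means tan θ = 1/N, so N = 1/tan 49° = 1/1.1504

1 in 0.869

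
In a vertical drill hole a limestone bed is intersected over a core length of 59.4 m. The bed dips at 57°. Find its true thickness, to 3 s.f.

True thickness t = h · cos(dip) = 59.4 × cos 57°
t = 59.4 × 0.5446 = 32.352 m

32.4 m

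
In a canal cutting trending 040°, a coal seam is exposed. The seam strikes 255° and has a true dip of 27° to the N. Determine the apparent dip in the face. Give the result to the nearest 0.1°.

The strike is 255° and the section trends 040°; the acute angle between them is β = 35°.
tan(apparent dip) = tan 27° · sin 35° = 0.2923
α = arctan(0.2923) = 16.29°

16.3°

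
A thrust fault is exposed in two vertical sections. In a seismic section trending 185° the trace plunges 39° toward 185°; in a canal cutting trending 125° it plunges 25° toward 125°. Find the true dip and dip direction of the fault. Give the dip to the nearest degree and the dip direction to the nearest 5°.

Each apparent-dip line lies in the plane. As unit vectors (x east, y north, z up), v₁ plunges 39°→185° and v₂ plunges 25°→125°.
The plane normal is n = v₁ × v₂ ∝ (0.000, -0.496, 0.610).
True dip = arccos(n_z / |n|) = arccos(0.7760) = 39.1°.
The horizontal component of n points toward azimuth atan2(n_x, n_y) = 180°, the dip direction.

true dip 39°, dip direction 180°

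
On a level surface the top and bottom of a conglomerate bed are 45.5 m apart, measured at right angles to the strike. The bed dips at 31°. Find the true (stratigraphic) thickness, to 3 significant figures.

True thickness t = w · sin(dip) = 45.5 × sin 31°
t = 45.5 × 0.5150 = 23.434 m

23.4 m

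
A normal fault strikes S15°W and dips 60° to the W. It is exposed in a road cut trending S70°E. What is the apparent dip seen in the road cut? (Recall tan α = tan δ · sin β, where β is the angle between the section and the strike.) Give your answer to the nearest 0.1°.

The section lies 85° from the strike.
tan(apparent dip) = tan 60° · sin 85° = 1.7255
α = arctan(1.7255) = 59.91°

59.9°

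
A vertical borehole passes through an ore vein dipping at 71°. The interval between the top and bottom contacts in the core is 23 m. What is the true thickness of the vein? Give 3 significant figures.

7.49 m

True thickness t = h · cos(dip) = 23 × cos 71°
t = 23 × 0.3256 = 7.488 m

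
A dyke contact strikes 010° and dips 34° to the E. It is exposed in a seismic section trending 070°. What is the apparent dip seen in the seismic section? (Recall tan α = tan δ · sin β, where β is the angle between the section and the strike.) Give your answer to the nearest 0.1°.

Angle between strike (010°) and section (070°): β = 60°.
tan(apparent dip) = tan 34° · sin 60° = 0.5841
α = arctan(0.5841) = 30.29°

30.3°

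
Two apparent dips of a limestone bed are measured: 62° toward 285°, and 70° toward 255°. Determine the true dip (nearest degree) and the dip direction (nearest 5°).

true dip 71°, dip direction 235°

Represent each trace as a vector plunging at its apparent dip toward its trend (east-north-up frame): v₁ = (-0.453, 0.122, -0.883), v₂ = (-0.330, -0.089, -0.940).
Cross product v₁ × v₂ gives the pole to the plane: n ∝ (-0.192, -0.134, 0.080).
tan δ = √(n_x²+n_y²)/n_z = 0.235/0.080, so δ = 71.1°.
Dip direction = azimuth of (n_x, n_y) = atan2(-0.192, -0.134) = 235°.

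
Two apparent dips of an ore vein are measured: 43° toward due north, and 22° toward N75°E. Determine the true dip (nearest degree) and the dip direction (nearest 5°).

Represent each trace as a vector plunging at its apparent dip toward its trend (east-north-up frame): v₁ = (0.000, 0.731, -0.682), v₂ = (0.896, 0.240, -0.375).
Cross product v₁ × v₂ gives the pole to the plane: n ∝ (0.110, 0.611, 0.655).
True dip = arccos(n_z / |n|) = arccos(0.7259) = 43.5°.
The horizontal component of n points toward azimuth atan2(n_x, n_y) = 10°, the dip direction.

true dip 43°, dip direction 010°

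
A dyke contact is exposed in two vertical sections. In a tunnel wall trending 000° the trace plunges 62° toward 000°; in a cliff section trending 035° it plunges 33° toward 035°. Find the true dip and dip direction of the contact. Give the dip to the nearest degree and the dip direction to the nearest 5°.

The two traces are lines in the plane: v₁ = (sin 0°·cos 62°, cos 0°·cos 62°, −sin 62°), v₂ = (sin 35°·cos 33°, cos 35°·cos 33°, −sin 33°).
Cross product v₁ × v₂ gives the pole to the plane: n ∝ (-0.351, 0.425, 0.226).
True dip = arccos(n_z / |n|) = arccos(0.3793) = 67.7°.
Dip direction = atan2(-0.351, 0.425) = 320° (azimuth of n's horizontal projection).

true dip 68°, dip direction 320°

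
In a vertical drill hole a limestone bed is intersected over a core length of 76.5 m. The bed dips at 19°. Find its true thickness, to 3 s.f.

True thickness t = h · cos(dip) = 76.5 × cos 19°
t = 76.5 × 0.9455 = 72.332 m

72.3 m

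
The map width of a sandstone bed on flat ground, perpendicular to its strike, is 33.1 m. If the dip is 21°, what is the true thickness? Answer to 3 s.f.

True thickness t = w · sin(dip) = 33.1 × sin 21°
t = 33.1 × 0.3584 = 11.862 m

11.9 m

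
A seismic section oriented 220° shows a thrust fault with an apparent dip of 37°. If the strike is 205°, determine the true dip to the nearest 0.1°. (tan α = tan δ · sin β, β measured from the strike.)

The section is 15° from the strike.
tan δ = tan α / sin β = tan 37° / sin 15° = 0.7536 / 0.2588 = 2.9115
true dip = arctan 2.9115 = 71.04°

71.0°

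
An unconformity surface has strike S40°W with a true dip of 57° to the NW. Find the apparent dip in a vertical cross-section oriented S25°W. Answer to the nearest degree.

22°

The strike is S40°W and the section trends S25°W; the acute angle between them is β = 15°.
tan(apparent dip) = tan 57° · sin 15° = 0.3985
α = arctan(0.3985) = 21.73°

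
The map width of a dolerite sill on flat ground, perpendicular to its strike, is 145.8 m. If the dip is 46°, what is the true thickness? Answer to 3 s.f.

True thickness t = w · sin(dip) = 145.8 × sin 46°
t = 145.8 × 0.7193 = 104.880 m

105 m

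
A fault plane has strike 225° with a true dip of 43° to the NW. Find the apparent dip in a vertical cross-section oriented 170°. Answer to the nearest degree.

37°

Angle between strike (225°) and section (170°): β = 55°.
tan α = tan 43° × sin 55° = 0.9325 × 0.8192 = 0.7639
apparent dip = arctan 0.7639 = 37.38°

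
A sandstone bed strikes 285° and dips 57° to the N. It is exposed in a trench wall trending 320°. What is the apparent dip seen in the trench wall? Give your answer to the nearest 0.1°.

Angle between strike (285°) and section (320°): β = 35°.
tan(apparent dip) = tan 57° · sin 35° = 0.8832
α = arctan(0.8832) = 41.45°

41.5°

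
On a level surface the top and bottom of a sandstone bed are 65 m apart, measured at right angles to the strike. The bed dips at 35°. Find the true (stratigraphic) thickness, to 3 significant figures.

True thickness t = w · sin(dip) = 65 × sin 35°
t = 65 × 0.5736 = 37.282 m

37.3 m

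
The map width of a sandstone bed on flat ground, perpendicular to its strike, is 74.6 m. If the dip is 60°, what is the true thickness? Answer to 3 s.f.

True thickness t = w · sin(dip) = 74.6 × sin 60°
t = 74.6 × 0.8660 = 64.605 m

64.6 m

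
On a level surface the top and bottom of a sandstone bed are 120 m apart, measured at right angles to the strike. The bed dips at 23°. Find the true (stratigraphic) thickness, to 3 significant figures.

46.9 m

True thickness t = w · sin(dip) = 120 × sin 23°
t = 120 × 0.3907 = 46.888 m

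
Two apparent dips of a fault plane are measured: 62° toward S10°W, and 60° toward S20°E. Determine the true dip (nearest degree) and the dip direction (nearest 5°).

true dip 62°, dip direction 185°

The two traces are lines in the plane: v₁ = (sin 190°·cos 62°, cos 190°·cos 62°, −sin 62°), v₂ = (sin 160°·cos 60°, cos 160°·cos 60°, −sin 60°).
n = v₁ × v₂ = (-0.014, -0.222, 0.117) (taken with n_z > 0).
tan δ = √(n_x²+n_y²)/n_z = 0.222/0.117, so δ = 62.1°.
The horizontal component of n points toward azimuth atan2(n_x, n_y) = 184°, the dip direction.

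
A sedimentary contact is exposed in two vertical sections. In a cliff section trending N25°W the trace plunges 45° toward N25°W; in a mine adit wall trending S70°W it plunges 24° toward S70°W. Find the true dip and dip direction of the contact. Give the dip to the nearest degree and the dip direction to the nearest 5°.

The two traces are lines in the plane: v₁ = (sin 335°·cos 45°, cos 335°·cos 45°, −sin 45°), v₂ = (sin 250°·cos 24°, cos 250°·cos 24°, −sin 24°).
The plane normal is n = v₁ × v₂ ∝ (-0.482, 0.485, 0.644).
Dip δ = arctan(|n_h|/n_z) = arctan(0.684/0.644) = 46.7°.
Dip direction = azimuth of (n_x, n_y) = atan2(-0.482, 0.485) = 315°.

true dip 47°, dip direction 315°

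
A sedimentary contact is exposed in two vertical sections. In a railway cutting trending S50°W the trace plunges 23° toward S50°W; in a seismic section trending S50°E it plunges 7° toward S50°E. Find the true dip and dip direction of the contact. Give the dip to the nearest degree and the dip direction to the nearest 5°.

true dip 25°, dip direction 205°

Each apparent-dip line lies in the plane. As unit vectors (x east, y north, z up), v₁ plunges 23°→S50°W and v₂ plunges 7°→S50°E.
Cross product v₁ × v₂ gives the pole to the plane: n ∝ (-0.177, -0.383, 0.900).
tan δ = √(n_x²+n_y²)/n_z = 0.422/0.900, so δ = 25.1°.
Dip direction = azimuth of (n_x, n_y) = atan2(-0.177, -0.383) = 205°.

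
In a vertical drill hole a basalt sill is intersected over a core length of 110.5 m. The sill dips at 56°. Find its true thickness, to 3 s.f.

61.8 m

True thickness t = h · cos(dip) = 110.5 × cos 56°
t = 110.5 × 0.5592 = 61.791 m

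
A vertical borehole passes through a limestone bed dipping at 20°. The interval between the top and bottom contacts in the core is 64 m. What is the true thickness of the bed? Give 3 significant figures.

60.1 m

True thickness t = h · cos(dip) = 64 × cos 20°
t = 64 × 0.9397 = 60.140 m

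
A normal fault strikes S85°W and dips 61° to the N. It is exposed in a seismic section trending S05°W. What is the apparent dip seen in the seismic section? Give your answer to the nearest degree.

The strike is S85°W and the section trends S05°W; the acute angle between them is β = 80°.
tan(apparent dip) = tan 61° · sin 80° = 1.7766
apparent dip = arctan 1.7766 = 60.63°

61°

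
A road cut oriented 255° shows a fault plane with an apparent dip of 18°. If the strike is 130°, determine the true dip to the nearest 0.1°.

The section is 55° from the strike.
tan δ = tan α / sin β = tan 18° / sin 55° = 0.3249 / 0.8192 = 0.3967
δ = arctan(0.3967) = 21.64°

21.6°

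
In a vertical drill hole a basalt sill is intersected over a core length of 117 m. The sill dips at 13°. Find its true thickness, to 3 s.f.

114 m

True thickness t = h · cos(dip) = 117 × cos 13°
t = 117 × 0.9744 = 114.001 m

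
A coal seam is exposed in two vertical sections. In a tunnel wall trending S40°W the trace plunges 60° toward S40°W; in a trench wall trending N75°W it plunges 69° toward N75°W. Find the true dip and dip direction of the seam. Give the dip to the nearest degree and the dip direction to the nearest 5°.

true dip 70°, dip direction 270°

Represent each trace as a vector plunging at its apparent dip toward its trend (east-north-up frame): v₁ = (-0.321, -0.383, -0.866), v₂ = (-0.346, 0.093, -0.934).
Cross product v₁ × v₂ gives the pole to the plane: n ∝ (-0.438, 0.000, 0.162).
True dip = arccos(n_z / |n|) = arccos(0.3477) = 69.7°.
The horizontal component of n points toward azimuth atan2(n_x, n_y) = 270°, the dip direction.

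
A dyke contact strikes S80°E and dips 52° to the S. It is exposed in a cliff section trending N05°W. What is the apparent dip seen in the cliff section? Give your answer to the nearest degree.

The strike is S80°E and the section trends N05°W; the acute angle between them is β = 75°.
tan α = tan 52° × sin 75° = 1.2799 × 0.9659 = 1.2363
apparent dip = arctan 1.2363 = 51.03°

51°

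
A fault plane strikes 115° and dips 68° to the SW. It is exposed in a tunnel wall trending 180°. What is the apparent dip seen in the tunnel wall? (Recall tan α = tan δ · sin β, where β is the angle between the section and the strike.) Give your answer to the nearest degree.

Angle between strike (115°) and section (180°): β = 65°.
tan(apparent dip) = tan 68° · sin 65° = 2.2432
α = arctan(2.2432) = 65.97°

66°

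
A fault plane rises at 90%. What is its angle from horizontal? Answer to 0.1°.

tan θ = 90/100 = 0.9000
θ = arctan(0.9000) = 41.99°

42.0°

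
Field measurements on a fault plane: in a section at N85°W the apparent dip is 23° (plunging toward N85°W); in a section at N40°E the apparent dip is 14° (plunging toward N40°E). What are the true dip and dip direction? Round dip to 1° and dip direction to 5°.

Each apparent-dip line lies in the plane. As unit vectors (x east, y north, z up), v₁ plunges 23°→N85°W and v₂ plunges 14°→N40°E.
The plane normal is n = v₁ × v₂ ∝ (-0.271, 0.466, 0.732).
Dip δ = arctan(|n_h|/n_z) = arctan(0.539/0.732) = 36.4°.
The horizontal component of n points toward azimuth atan2(n_x, n_y) = 330°, the dip direction.

true dip 36°, dip direction 330°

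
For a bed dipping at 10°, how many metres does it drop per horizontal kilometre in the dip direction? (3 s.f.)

176 m

drop per km = 1000 × tan 10° = 1000 × 0.1763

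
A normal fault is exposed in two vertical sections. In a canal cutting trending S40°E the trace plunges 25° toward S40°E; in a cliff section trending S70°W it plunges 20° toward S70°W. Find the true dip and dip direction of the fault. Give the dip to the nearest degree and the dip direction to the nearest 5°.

true dip 36°, dip direction 190°

Each apparent-dip line lies in the plane. As unit vectors (x east, y north, z up), v₁ plunges 25°→S40°E and v₂ plunges 20°→S70°W.
The plane normal is n = v₁ × v₂ ∝ (-0.102, -0.572, 0.800).
True dip = arccos(n_z / |n|) = arccos(0.8090) = 36.0°.
The horizontal component of n points toward azimuth atan2(n_x, n_y) = 190°, the dip direction.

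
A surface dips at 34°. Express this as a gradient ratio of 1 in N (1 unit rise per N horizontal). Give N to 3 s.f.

1 : N means tan θ = 1/N, so N = 1/tan 34° = 1/0.6745

1 in 1.48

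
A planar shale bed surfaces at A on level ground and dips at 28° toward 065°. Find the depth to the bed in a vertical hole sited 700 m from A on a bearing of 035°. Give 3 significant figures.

The hole lies 30° from the dip direction, so the down-dip offset is 700 × cos 30° = 606.22 m.
Depth = down-dip offset × tan(dip) = 606.22 × tan 28° = 606.22 × 0.5317
Depth = 322.33 m

322 m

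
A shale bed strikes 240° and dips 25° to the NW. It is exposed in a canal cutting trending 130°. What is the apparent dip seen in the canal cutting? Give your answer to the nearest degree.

The section lies 70° from the strike.
tan α = tan 25° × sin 70° = 0.4663 × 0.9397 = 0.4382
apparent dip = arctan 0.4382 = 23.66°

24°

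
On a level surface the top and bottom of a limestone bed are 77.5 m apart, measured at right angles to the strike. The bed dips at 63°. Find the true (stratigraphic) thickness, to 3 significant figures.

69.1 m

True thickness t = w · sin(dip) = 77.5 × sin 63°
t = 77.5 × 0.8910 = 69.053 m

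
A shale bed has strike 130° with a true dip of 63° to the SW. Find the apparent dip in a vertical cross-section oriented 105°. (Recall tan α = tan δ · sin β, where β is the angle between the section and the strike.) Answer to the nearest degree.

The strike is 130° and the section trends 105°; the acute angle between them is β = 25°.
tan α = tan 63° × sin 25° = 1.9626 × 0.4226 = 0.8294
apparent dip = arctan 0.8294 = 39.67°

40°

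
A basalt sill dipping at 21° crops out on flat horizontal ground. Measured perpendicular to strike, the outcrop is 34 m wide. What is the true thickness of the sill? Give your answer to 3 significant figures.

12.2 m

True thickness t = w · sin(dip) = 34 × sin 21°
t = 34 × 0.3584 = 12.185 m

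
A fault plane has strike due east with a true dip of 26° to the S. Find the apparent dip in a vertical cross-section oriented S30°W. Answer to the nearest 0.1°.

22.9°

The section lies 60° from the strike.
tan α = tan 26° × sin 60° = 0.4877 × 0.8660 = 0.4224
α = arctan(0.4224) = 22.90°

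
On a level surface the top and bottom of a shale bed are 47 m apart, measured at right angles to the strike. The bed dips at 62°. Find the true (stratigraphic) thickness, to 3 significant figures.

True thickness t = w · sin(dip) = 47 × sin 62°
t = 47 × 0.8829 = 41.499 m

41.5 m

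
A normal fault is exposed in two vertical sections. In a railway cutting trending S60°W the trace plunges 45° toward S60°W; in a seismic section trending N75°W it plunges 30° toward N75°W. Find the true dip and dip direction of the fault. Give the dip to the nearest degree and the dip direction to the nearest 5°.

The two traces are lines in the plane: v₁ = (sin 240°·cos 45°, cos 240°·cos 45°, −sin 45°), v₂ = (sin 285°·cos 30°, cos 285°·cos 30°, −sin 30°).
n = v₁ × v₂ = (-0.335, -0.285, 0.433) (taken with n_z > 0).
tan δ = √(n_x²+n_y²)/n_z = 0.440/0.433, so δ = 45.5°.
Dip direction = atan2(-0.335, -0.285) = 230° (azimuth of n's horizontal projection).

true dip 45°, dip direction 230°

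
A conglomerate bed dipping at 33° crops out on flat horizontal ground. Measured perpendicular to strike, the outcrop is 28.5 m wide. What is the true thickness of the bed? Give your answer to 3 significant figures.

15.5 m

True thickness t = w · sin(dip) = 28.5 × sin 33°
t = 28.5 × 0.5446 = 15.522 m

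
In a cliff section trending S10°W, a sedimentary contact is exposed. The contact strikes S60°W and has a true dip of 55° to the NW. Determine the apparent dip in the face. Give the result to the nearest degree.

The section lies 50° from the strike.
tan(apparent dip) = tan 55° · sin 50° = 1.0940
apparent dip = arctan 1.0940 = 47.57°

48°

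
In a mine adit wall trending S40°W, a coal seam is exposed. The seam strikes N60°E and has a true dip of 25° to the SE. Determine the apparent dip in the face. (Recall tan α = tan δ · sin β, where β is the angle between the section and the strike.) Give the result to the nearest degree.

9°

Angle between strike (N60°E) and section (S40°W): β = 20°.
tan α = tan 25° × sin 20° = 0.4663 × 0.3420 = 0.1595
α = arctan(0.1595) = 9.06°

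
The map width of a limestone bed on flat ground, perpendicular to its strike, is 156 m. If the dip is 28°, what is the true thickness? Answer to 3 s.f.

True thickness t = w · sin(dip) = 156 × sin 28°
t = 156 × 0.4695 = 73.238 m

73.2 m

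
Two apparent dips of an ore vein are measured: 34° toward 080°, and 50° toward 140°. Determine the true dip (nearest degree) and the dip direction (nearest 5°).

The two traces are lines in the plane: v₁ = (sin 80°·cos 34°, cos 80°·cos 34°, −sin 34°), v₂ = (sin 140°·cos 50°, cos 140°·cos 50°, −sin 50°).
Cross product v₁ × v₂ gives the pole to the plane: n ∝ (0.386, -0.394, 0.462).
tan δ = √(n_x²+n_y²)/n_z = 0.552/0.462, so δ = 50.1°.
Dip direction = azimuth of (n_x, n_y) = atan2(0.386, -0.394) = 136°.

true dip 50°, dip direction 135°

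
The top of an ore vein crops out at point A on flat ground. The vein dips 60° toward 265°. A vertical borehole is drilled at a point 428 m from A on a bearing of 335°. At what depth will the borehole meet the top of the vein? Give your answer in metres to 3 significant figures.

The hole lies 70° from the dip direction, so the down-dip offset is 428 × cos 70° = 146.38 m.
Depth = down-dip offset × tan(dip) = 146.38 × tan 60° = 146.38 × 1.7321
Depth = 253.55 m

254 m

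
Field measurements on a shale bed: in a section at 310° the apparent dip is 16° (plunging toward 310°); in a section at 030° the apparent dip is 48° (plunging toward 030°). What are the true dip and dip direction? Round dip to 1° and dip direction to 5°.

true dip 48°, dip direction 025°

Represent each trace as a vector plunging at its apparent dip toward its trend (east-north-up frame): v₁ = (-0.736, 0.618, -0.276), v₂ = (0.335, 0.579, -0.743).
n = v₁ × v₂ = (0.299, 0.639, 0.633) (taken with n_z > 0).
Dip δ = arctan(|n_h|/n_z) = arctan(0.706/0.633) = 48.1°.
Dip direction = azimuth of (n_x, n_y) = atan2(0.299, 0.639) = 25°.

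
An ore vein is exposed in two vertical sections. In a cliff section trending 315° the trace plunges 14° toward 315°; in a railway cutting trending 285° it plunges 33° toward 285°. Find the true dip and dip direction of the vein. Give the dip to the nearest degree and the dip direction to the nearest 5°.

true dip 42°, dip direction 240°

Represent each trace as a vector plunging at its apparent dip toward its trend (east-north-up frame): v₁ = (-0.686, 0.686, -0.242), v₂ = (-0.810, 0.217, -0.545).
The plane normal is n = v₁ × v₂ ∝ (-0.321, -0.178, 0.407).
tan δ = √(n_x²+n_y²)/n_z = 0.367/0.407, so δ = 42.1°.
Dip direction = atan2(-0.321, -0.178) = 241° (azimuth of n's horizontal projection).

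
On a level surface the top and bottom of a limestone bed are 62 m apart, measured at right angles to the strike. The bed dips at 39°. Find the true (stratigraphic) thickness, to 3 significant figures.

True thickness t = w · sin(dip) = 62 × sin 39°
t = 62 × 0.6293 = 39.018 m

39.0 m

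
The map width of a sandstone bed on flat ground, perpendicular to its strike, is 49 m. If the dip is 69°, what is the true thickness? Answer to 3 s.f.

True thickness t = w · sin(dip) = 49 × sin 69°
t = 49 × 0.9336 = 45.745 m

45.7 m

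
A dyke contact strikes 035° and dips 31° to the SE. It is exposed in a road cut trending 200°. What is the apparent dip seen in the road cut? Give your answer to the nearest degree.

9°

The section lies 15° from the strike.
tan(apparent dip) = tan 31° · sin 15° = 0.1555
α = arctan(0.1555) = 8.84°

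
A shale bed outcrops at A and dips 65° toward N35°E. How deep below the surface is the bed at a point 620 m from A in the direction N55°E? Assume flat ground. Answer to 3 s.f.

1250 m

The hole lies 20° from the dip direction, so the down-dip offset is 620 × cos 20° = 582.61 m.
Depth = down-dip offset × tan(dip) = 582.61 × tan 65° = 582.61 × 2.1445
Depth = 1249.41 m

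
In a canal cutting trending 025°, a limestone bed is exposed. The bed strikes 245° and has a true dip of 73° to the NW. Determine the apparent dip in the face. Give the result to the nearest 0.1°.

64.6°

Angle between strike (245°) and section (025°): β = 40°.
tan(apparent dip) = tan 73° · sin 40° = 2.1025
apparent dip = arctan 2.1025 = 64.56°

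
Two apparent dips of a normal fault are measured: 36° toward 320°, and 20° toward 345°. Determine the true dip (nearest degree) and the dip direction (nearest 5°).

true dip 45°, dip direction 275°

The two traces are lines in the plane: v₁ = (sin 320°·cos 36°, cos 320°·cos 36°, −sin 36°), v₂ = (sin 345°·cos 20°, cos 345°·cos 20°, −sin 20°).
The plane normal is n = v₁ × v₂ ∝ (-0.322, 0.035, 0.321).
Dip δ = arctan(|n_h|/n_z) = arctan(0.323/0.321) = 45.2°.
Dip direction = atan2(-0.322, 0.035) = 276° (azimuth of n's horizontal projection).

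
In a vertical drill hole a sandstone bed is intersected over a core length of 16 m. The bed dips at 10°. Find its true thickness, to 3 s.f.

15.8 m

True thickness t = h · cos(dip) = 16 × cos 10°
t = 16 × 0.9848 = 15.757 m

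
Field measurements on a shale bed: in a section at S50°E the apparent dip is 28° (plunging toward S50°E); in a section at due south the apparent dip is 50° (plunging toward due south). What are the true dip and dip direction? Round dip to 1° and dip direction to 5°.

true dip 51°, dip direction 195°

Represent each trace as a vector plunging at its apparent dip toward its trend (east-north-up frame): v₁ = (0.676, -0.568, -0.469), v₂ = (0.000, -0.643, -0.766).
The plane normal is n = v₁ × v₂ ∝ (-0.133, -0.518, 0.435).
Dip δ = arctan(|n_h|/n_z) = arctan(0.535/0.435) = 50.9°.
Dip direction = azimuth of (n_x, n_y) = atan2(-0.133, -0.518) = 194°.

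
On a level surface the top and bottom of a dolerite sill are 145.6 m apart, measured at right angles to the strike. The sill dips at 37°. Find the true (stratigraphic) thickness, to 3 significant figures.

87.6 m

True thickness t = w · sin(dip) = 145.6 × sin 37°
t = 145.6 × 0.6018 = 87.624 m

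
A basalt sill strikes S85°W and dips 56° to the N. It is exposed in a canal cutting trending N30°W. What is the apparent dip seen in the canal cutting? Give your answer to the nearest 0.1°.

The strike is S85°W and the section trends N30°W; the acute angle between them is β = 65°.
tan(apparent dip) = tan 56° · sin 65° = 1.3437
apparent dip = arctan 1.3437 = 53.34°

53.3°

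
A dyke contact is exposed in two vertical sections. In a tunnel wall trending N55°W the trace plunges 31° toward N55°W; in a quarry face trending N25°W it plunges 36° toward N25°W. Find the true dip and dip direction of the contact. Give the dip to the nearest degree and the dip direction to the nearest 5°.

Represent each trace as a vector plunging at its apparent dip toward its trend (east-north-up frame): v₁ = (-0.702, 0.492, -0.515), v₂ = (-0.342, 0.733, -0.588).
n = v₁ × v₂ = (-0.089, 0.237, 0.347) (taken with n_z > 0).
Dip δ = arctan(|n_h|/n_z) = arctan(0.253/0.347) = 36.1°.
Dip direction = atan2(-0.089, 0.237) = 339° (azimuth of n's horizontal projection).

true dip 36°, dip direction 340°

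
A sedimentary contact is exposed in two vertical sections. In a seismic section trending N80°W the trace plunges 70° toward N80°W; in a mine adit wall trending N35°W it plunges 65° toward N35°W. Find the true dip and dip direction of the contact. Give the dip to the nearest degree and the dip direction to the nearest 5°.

true dip 70°, dip direction 285°

The two traces are lines in the plane: v₁ = (sin 280°·cos 70°, cos 280°·cos 70°, −sin 70°), v₂ = (sin 325°·cos 65°, cos 325°·cos 65°, −sin 65°).
The plane normal is n = v₁ × v₂ ∝ (-0.271, 0.077, 0.102).
tan δ = √(n_x²+n_y²)/n_z = 0.282/0.102, so δ = 70.1°.
The horizontal component of n points toward azimuth atan2(n_x, n_y) = 286°, the dip direction.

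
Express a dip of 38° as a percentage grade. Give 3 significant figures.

grade % = 100 × tan 38° = 100 × 0.7813

78.1%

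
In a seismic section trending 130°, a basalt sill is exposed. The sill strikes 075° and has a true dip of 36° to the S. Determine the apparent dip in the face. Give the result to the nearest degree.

31°

The strike is 075° and the section trends 130°; the acute angle between them is β = 55°.
tan α = tan 36° × sin 55° = 0.7265 × 0.8192 = 0.5951
α = arctan(0.5951) = 30.76°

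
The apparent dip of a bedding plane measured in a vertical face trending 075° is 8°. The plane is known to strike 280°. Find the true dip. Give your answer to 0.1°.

The section is 25° from the strike.
tan(true dip) = tan 8° / sin 25° = 0.3325
δ = arctan(0.3325) = 18.39°

18.4°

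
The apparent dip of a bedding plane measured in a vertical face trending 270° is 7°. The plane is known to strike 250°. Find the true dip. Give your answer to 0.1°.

19.7°

The section is 20° from the strike.
tan(true dip) = tan 7° / sin 20° = 0.3590
δ = arctan(0.3590) = 19.75°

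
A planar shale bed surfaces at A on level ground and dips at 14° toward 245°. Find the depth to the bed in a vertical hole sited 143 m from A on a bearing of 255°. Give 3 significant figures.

The hole lies 10° from the dip direction, so the down-dip offset is 143 × cos 10° = 140.83 m.
Depth = down-dip offset × tan(dip) = 140.83 × tan 14° = 140.83 × 0.2493
Depth = 35.11 m

35.1 m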